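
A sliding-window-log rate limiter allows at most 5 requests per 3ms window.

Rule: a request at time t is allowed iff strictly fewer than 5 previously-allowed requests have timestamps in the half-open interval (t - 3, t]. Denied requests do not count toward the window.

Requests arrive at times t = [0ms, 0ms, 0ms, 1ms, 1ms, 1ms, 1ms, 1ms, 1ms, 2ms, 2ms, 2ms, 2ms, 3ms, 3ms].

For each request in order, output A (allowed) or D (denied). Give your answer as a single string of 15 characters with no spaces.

Tracking allowed requests in the window:
  req#1 t=0ms: ALLOW
  req#2 t=0ms: ALLOW
  req#3 t=0ms: ALLOW
  req#4 t=1ms: ALLOW
  req#5 t=1ms: ALLOW
  req#6 t=1ms: DENY
  req#7 t=1ms: DENY
  req#8 t=1ms: DENY
  req#9 t=1ms: DENY
  req#10 t=2ms: DENY
  req#11 t=2ms: DENY
  req#12 t=2ms: DENY
  req#13 t=2ms: DENY
  req#14 t=3ms: ALLOW
  req#15 t=3ms: ALLOW

Answer: AAAAADDDDDDDDAA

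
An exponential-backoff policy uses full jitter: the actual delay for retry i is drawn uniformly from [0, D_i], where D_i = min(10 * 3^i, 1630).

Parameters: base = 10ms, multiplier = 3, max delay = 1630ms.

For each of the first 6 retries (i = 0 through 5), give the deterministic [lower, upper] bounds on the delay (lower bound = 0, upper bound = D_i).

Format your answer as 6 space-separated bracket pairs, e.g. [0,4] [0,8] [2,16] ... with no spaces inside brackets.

Answer: [0,10] [0,30] [0,90] [0,270] [0,810] [0,1630]

Derivation:
Computing bounds per retry:
  i=0: D_i=min(10*3^0,1630)=10, bounds=[0,10]
  i=1: D_i=min(10*3^1,1630)=30, bounds=[0,30]
  i=2: D_i=min(10*3^2,1630)=90, bounds=[0,90]
  i=3: D_i=min(10*3^3,1630)=270, bounds=[0,270]
  i=4: D_i=min(10*3^4,1630)=810, bounds=[0,810]
  i=5: D_i=min(10*3^5,1630)=1630, bounds=[0,1630]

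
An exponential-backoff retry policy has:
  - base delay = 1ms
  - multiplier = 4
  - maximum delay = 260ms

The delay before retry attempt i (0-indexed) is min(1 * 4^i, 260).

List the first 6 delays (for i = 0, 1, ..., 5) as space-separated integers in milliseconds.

Answer: 1 4 16 64 256 260

Derivation:
Computing each delay:
  i=0: min(1*4^0, 260) = 1
  i=1: min(1*4^1, 260) = 4
  i=2: min(1*4^2, 260) = 16
  i=3: min(1*4^3, 260) = 64
  i=4: min(1*4^4, 260) = 256
  i=5: min(1*4^5, 260) = 260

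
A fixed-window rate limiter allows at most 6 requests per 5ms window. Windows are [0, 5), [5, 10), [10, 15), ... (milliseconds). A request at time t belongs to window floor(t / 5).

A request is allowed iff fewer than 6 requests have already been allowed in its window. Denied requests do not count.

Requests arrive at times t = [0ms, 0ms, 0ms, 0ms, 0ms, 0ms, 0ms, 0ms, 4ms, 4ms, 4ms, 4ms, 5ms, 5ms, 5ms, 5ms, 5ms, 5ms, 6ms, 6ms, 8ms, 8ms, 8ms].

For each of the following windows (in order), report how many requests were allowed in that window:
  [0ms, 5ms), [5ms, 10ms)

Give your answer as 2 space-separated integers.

Processing requests:
  req#1 t=0ms (window 0): ALLOW
  req#2 t=0ms (window 0): ALLOW
  req#3 t=0ms (window 0): ALLOW
  req#4 t=0ms (window 0): ALLOW
  req#5 t=0ms (window 0): ALLOW
  req#6 t=0ms (window 0): ALLOW
  req#7 t=0ms (window 0): DENY
  req#8 t=0ms (window 0): DENY
  req#9 t=4ms (window 0): DENY
  req#10 t=4ms (window 0): DENY
  req#11 t=4ms (window 0): DENY
  req#12 t=4ms (window 0): DENY
  req#13 t=5ms (window 1): ALLOW
  req#14 t=5ms (window 1): ALLOW
  req#15 t=5ms (window 1): ALLOW
  req#16 t=5ms (window 1): ALLOW
  req#17 t=5ms (window 1): ALLOW
  req#18 t=5ms (window 1): ALLOW
  req#19 t=6ms (window 1): DENY
  req#20 t=6ms (window 1): DENY
  req#21 t=8ms (window 1): DENY
  req#22 t=8ms (window 1): DENY
  req#23 t=8ms (window 1): DENY

Allowed counts by window: 6 6

Answer: 6 6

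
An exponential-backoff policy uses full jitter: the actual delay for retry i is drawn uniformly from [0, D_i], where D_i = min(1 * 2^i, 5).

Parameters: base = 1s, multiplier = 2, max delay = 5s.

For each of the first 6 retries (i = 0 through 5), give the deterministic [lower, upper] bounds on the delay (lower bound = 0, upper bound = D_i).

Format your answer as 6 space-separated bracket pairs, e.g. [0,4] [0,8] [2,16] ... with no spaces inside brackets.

Answer: [0,1] [0,2] [0,4] [0,5] [0,5] [0,5]

Derivation:
Computing bounds per retry:
  i=0: D_i=min(1*2^0,5)=1, bounds=[0,1]
  i=1: D_i=min(1*2^1,5)=2, bounds=[0,2]
  i=2: D_i=min(1*2^2,5)=4, bounds=[0,4]
  i=3: D_i=min(1*2^3,5)=5, bounds=[0,5]
  i=4: D_i=min(1*2^4,5)=5, bounds=[0,5]
  i=5: D_i=min(1*2^5,5)=5, bounds=[0,5]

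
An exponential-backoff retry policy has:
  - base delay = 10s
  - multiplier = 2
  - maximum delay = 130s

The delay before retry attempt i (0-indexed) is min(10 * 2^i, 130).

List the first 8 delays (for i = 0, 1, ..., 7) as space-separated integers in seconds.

Computing each delay:
  i=0: min(10*2^0, 130) = 10
  i=1: min(10*2^1, 130) = 20
  i=2: min(10*2^2, 130) = 40
  i=3: min(10*2^3, 130) = 80
  i=4: min(10*2^4, 130) = 130
  i=5: min(10*2^5, 130) = 130
  i=6: min(10*2^6, 130) = 130
  i=7: min(10*2^7, 130) = 130

Answer: 10 20 40 80 130 130 130 130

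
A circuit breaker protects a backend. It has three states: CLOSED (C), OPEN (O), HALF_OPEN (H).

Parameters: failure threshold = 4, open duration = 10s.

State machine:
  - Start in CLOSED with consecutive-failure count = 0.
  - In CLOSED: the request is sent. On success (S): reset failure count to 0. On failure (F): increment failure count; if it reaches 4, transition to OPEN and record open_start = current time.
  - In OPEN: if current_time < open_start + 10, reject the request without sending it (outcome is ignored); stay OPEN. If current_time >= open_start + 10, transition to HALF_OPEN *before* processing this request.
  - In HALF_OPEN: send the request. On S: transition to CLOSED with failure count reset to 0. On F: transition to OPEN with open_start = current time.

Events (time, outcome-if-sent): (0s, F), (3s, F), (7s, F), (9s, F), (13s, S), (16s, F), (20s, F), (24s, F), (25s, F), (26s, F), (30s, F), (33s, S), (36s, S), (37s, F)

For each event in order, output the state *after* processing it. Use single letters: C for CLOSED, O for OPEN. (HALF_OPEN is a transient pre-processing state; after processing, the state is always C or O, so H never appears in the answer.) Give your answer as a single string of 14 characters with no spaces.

Answer: CCCOOOOOOOOOOO

Derivation:
State after each event:
  event#1 t=0s outcome=F: state=CLOSED
  event#2 t=3s outcome=F: state=CLOSED
  event#3 t=7s outcome=F: state=CLOSED
  event#4 t=9s outcome=F: state=OPEN
  event#5 t=13s outcome=S: state=OPEN
  event#6 t=16s outcome=F: state=OPEN
  event#7 t=20s outcome=F: state=OPEN
  event#8 t=24s outcome=F: state=OPEN
  event#9 t=25s outcome=F: state=OPEN
  event#10 t=26s outcome=F: state=OPEN
  event#11 t=30s outcome=F: state=OPEN
  event#12 t=33s outcome=S: state=OPEN
  event#13 t=36s outcome=S: state=OPEN
  event#14 t=37s outcome=F: state=OPEN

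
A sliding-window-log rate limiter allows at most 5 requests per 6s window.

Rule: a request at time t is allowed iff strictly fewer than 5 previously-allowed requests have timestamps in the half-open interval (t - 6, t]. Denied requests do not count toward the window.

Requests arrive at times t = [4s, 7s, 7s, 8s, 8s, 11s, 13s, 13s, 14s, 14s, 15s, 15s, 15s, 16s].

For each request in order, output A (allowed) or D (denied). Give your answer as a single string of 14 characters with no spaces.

Answer: AAAAAAAAAADDDD

Derivation:
Tracking allowed requests in the window:
  req#1 t=4s: ALLOW
  req#2 t=7s: ALLOW
  req#3 t=7s: ALLOW
  req#4 t=8s: ALLOW
  req#5 t=8s: ALLOW
  req#6 t=11s: ALLOW
  req#7 t=13s: ALLOW
  req#8 t=13s: ALLOW
  req#9 t=14s: ALLOW
  req#10 t=14s: ALLOW
  req#11 t=15s: DENY
  req#12 t=15s: DENY
  req#13 t=15s: DENY
  req#14 t=16s: DENY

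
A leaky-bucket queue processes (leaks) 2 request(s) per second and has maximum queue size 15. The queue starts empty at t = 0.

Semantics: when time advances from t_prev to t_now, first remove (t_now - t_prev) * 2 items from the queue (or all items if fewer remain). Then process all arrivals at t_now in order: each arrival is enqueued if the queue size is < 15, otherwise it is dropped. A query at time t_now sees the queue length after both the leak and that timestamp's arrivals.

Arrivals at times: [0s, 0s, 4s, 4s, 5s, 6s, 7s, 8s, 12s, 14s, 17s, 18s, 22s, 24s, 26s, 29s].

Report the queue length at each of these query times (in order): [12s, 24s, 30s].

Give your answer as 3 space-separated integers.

Queue lengths at query times:
  query t=12s: backlog = 1
  query t=24s: backlog = 1
  query t=30s: backlog = 0

Answer: 1 1 0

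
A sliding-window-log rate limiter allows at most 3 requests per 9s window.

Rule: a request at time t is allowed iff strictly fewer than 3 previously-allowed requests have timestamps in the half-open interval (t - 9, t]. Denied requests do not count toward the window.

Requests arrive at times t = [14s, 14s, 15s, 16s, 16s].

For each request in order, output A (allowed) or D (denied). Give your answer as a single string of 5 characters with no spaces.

Tracking allowed requests in the window:
  req#1 t=14s: ALLOW
  req#2 t=14s: ALLOW
  req#3 t=15s: ALLOW
  req#4 t=16s: DENY
  req#5 t=16s: DENY

Answer: AAADD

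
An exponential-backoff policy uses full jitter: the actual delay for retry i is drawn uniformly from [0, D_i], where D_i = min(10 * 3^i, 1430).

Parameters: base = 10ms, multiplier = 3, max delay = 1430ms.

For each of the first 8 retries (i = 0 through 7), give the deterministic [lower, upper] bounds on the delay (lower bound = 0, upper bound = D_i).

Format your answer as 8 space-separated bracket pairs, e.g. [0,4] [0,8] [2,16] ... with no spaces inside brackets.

Computing bounds per retry:
  i=0: D_i=min(10*3^0,1430)=10, bounds=[0,10]
  i=1: D_i=min(10*3^1,1430)=30, bounds=[0,30]
  i=2: D_i=min(10*3^2,1430)=90, bounds=[0,90]
  i=3: D_i=min(10*3^3,1430)=270, bounds=[0,270]
  i=4: D_i=min(10*3^4,1430)=810, bounds=[0,810]
  i=5: D_i=min(10*3^5,1430)=1430, bounds=[0,1430]
  i=6: D_i=min(10*3^6,1430)=1430, bounds=[0,1430]
  i=7: D_i=min(10*3^7,1430)=1430, bounds=[0,1430]

Answer: [0,10] [0,30] [0,90] [0,270] [0,810] [0,1430] [0,1430] [0,1430]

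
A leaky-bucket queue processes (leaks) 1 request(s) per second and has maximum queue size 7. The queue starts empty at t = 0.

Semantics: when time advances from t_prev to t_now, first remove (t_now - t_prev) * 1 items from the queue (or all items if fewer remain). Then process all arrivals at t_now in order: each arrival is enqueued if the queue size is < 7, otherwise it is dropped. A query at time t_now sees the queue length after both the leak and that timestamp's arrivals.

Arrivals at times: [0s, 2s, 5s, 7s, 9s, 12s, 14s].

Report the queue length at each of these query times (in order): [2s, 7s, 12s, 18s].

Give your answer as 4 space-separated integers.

Queue lengths at query times:
  query t=2s: backlog = 1
  query t=7s: backlog = 1
  query t=12s: backlog = 1
  query t=18s: backlog = 0

Answer: 1 1 1 0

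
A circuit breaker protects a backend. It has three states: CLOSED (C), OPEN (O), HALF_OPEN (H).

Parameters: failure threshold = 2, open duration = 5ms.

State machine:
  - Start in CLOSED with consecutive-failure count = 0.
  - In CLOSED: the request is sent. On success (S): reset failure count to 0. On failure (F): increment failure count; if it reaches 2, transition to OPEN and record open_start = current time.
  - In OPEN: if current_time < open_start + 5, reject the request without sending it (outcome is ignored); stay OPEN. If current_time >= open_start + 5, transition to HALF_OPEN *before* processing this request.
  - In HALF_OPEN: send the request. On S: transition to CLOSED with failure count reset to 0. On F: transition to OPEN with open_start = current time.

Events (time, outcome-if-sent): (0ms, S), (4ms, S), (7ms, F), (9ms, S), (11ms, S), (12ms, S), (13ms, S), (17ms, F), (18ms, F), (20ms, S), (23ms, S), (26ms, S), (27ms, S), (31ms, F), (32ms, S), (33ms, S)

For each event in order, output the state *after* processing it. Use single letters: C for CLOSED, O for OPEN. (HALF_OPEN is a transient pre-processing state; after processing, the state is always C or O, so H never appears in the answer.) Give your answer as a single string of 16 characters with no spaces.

State after each event:
  event#1 t=0ms outcome=S: state=CLOSED
  event#2 t=4ms outcome=S: state=CLOSED
  event#3 t=7ms outcome=F: state=CLOSED
  event#4 t=9ms outcome=S: state=CLOSED
  event#5 t=11ms outcome=S: state=CLOSED
  event#6 t=12ms outcome=S: state=CLOSED
  event#7 t=13ms outcome=S: state=CLOSED
  event#8 t=17ms outcome=F: state=CLOSED
  event#9 t=18ms outcome=F: state=OPEN
  event#10 t=20ms outcome=S: state=OPEN
  event#11 t=23ms outcome=S: state=CLOSED
  event#12 t=26ms outcome=S: state=CLOSED
  event#13 t=27ms outcome=S: state=CLOSED
  event#14 t=31ms outcome=F: state=CLOSED
  event#15 t=32ms outcome=S: state=CLOSED
  event#16 t=33ms outcome=S: state=CLOSED

Answer: CCCCCCCCOOCCCCCC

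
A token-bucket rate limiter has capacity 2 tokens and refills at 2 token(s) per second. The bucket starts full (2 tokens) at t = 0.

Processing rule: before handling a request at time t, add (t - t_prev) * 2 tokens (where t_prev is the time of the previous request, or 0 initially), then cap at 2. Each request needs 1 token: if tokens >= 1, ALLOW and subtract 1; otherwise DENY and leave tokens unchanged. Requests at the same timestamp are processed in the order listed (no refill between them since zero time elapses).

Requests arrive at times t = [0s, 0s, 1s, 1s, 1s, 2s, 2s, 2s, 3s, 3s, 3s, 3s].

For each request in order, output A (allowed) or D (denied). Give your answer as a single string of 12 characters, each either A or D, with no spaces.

Answer: AAAADAADAADD

Derivation:
Simulating step by step:
  req#1 t=0s: ALLOW
  req#2 t=0s: ALLOW
  req#3 t=1s: ALLOW
  req#4 t=1s: ALLOW
  req#5 t=1s: DENY
  req#6 t=2s: ALLOW
  req#7 t=2s: ALLOW
  req#8 t=2s: DENY
  req#9 t=3s: ALLOW
  req#10 t=3s: ALLOW
  req#11 t=3s: DENY
  req#12 t=3s: DENY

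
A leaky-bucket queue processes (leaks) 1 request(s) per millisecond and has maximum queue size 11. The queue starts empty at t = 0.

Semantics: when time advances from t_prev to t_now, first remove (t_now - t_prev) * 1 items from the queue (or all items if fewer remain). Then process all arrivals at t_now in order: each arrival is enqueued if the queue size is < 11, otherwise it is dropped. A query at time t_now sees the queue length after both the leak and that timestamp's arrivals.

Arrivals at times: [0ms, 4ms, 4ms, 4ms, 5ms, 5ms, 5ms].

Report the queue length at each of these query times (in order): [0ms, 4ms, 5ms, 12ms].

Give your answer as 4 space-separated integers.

Queue lengths at query times:
  query t=0ms: backlog = 1
  query t=4ms: backlog = 3
  query t=5ms: backlog = 5
  query t=12ms: backlog = 0

Answer: 1 3 5 0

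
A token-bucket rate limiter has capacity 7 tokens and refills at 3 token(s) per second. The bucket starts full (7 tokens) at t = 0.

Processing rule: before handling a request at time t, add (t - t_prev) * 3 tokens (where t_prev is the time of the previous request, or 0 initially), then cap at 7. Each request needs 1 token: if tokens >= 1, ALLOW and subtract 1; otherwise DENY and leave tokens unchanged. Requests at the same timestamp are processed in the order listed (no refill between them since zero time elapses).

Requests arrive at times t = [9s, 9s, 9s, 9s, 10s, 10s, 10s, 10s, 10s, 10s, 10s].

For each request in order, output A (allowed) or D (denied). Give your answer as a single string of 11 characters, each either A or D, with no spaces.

Answer: AAAAAAAAAAD

Derivation:
Simulating step by step:
  req#1 t=9s: ALLOW
  req#2 t=9s: ALLOW
  req#3 t=9s: ALLOW
  req#4 t=9s: ALLOW
  req#5 t=10s: ALLOW
  req#6 t=10s: ALLOW
  req#7 t=10s: ALLOW
  req#8 t=10s: ALLOW
  req#9 t=10s: ALLOW
  req#10 t=10s: ALLOW
  req#11 t=10s: DENY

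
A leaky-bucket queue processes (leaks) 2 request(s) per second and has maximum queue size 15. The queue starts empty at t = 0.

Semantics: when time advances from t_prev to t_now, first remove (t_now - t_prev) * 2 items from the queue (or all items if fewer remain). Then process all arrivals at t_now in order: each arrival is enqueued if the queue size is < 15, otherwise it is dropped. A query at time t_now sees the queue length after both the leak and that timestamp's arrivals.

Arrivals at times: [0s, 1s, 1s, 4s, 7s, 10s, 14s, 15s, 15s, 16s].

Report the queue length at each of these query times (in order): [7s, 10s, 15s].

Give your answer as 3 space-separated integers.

Queue lengths at query times:
  query t=7s: backlog = 1
  query t=10s: backlog = 1
  query t=15s: backlog = 2

Answer: 1 1 2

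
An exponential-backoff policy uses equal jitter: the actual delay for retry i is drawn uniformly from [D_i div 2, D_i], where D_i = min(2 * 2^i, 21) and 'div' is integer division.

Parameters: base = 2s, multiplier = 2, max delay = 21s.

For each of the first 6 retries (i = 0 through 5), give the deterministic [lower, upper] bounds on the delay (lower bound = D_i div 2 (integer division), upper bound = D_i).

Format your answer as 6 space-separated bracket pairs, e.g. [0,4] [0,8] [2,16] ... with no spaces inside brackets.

Answer: [1,2] [2,4] [4,8] [8,16] [10,21] [10,21]

Derivation:
Computing bounds per retry:
  i=0: D_i=min(2*2^0,21)=2, bounds=[1,2]
  i=1: D_i=min(2*2^1,21)=4, bounds=[2,4]
  i=2: D_i=min(2*2^2,21)=8, bounds=[4,8]
  i=3: D_i=min(2*2^3,21)=16, bounds=[8,16]
  i=4: D_i=min(2*2^4,21)=21, bounds=[10,21]
  i=5: D_i=min(2*2^5,21)=21, bounds=[10,21]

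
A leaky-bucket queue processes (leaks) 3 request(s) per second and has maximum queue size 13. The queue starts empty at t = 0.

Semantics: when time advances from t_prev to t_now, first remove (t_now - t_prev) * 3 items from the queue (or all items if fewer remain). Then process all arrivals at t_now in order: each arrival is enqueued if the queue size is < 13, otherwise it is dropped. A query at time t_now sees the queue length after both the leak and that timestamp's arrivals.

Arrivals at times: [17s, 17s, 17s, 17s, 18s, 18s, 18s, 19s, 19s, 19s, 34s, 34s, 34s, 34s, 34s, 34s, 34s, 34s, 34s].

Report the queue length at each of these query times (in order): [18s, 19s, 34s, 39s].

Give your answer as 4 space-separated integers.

Queue lengths at query times:
  query t=18s: backlog = 4
  query t=19s: backlog = 4
  query t=34s: backlog = 9
  query t=39s: backlog = 0

Answer: 4 4 9 0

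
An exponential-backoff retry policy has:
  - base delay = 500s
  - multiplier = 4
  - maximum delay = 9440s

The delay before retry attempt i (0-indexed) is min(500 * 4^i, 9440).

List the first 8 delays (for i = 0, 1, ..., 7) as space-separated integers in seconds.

Answer: 500 2000 8000 9440 9440 9440 9440 9440

Derivation:
Computing each delay:
  i=0: min(500*4^0, 9440) = 500
  i=1: min(500*4^1, 9440) = 2000
  i=2: min(500*4^2, 9440) = 8000
  i=3: min(500*4^3, 9440) = 9440
  i=4: min(500*4^4, 9440) = 9440
  i=5: min(500*4^5, 9440) = 9440
  i=6: min(500*4^6, 9440) = 9440
  i=7: min(500*4^7, 9440) = 9440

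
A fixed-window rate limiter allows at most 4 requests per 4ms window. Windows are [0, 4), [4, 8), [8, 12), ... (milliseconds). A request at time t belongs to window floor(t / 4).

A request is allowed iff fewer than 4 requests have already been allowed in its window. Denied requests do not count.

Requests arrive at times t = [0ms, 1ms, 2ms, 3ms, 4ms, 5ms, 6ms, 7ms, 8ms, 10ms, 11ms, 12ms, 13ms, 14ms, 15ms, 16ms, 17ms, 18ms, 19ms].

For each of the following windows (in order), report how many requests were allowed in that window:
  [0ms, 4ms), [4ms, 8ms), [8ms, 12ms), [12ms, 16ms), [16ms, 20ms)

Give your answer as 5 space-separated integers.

Answer: 4 4 3 4 4

Derivation:
Processing requests:
  req#1 t=0ms (window 0): ALLOW
  req#2 t=1ms (window 0): ALLOW
  req#3 t=2ms (window 0): ALLOW
  req#4 t=3ms (window 0): ALLOW
  req#5 t=4ms (window 1): ALLOW
  req#6 t=5ms (window 1): ALLOW
  req#7 t=6ms (window 1): ALLOW
  req#8 t=7ms (window 1): ALLOW
  req#9 t=8ms (window 2): ALLOW
  req#10 t=10ms (window 2): ALLOW
  req#11 t=11ms (window 2): ALLOW
  req#12 t=12ms (window 3): ALLOW
  req#13 t=13ms (window 3): ALLOW
  req#14 t=14ms (window 3): ALLOW
  req#15 t=15ms (window 3): ALLOW
  req#16 t=16ms (window 4): ALLOW
  req#17 t=17ms (window 4): ALLOW
  req#18 t=18ms (window 4): ALLOW
  req#19 t=19ms (window 4): ALLOW

Allowed counts by window: 4 4 3 4 4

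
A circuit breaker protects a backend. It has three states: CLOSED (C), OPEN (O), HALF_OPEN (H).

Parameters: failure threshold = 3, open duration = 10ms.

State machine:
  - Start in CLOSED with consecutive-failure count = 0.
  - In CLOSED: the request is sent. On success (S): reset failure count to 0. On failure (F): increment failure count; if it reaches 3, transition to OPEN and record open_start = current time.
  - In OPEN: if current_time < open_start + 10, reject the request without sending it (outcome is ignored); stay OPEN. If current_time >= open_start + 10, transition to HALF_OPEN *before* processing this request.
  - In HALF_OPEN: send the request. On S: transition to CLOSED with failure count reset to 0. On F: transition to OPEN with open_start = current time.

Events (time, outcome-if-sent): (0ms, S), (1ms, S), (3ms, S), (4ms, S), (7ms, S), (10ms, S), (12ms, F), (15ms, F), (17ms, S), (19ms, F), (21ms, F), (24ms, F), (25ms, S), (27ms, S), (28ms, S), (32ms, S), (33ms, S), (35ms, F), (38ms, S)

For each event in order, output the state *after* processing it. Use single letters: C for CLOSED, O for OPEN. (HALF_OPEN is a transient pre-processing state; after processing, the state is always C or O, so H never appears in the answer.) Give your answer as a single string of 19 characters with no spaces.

State after each event:
  event#1 t=0ms outcome=S: state=CLOSED
  event#2 t=1ms outcome=S: state=CLOSED
  event#3 t=3ms outcome=S: state=CLOSED
  event#4 t=4ms outcome=S: state=CLOSED
  event#5 t=7ms outcome=S: state=CLOSED
  event#6 t=10ms outcome=S: state=CLOSED
  event#7 t=12ms outcome=F: state=CLOSED
  event#8 t=15ms outcome=F: state=CLOSED
  event#9 t=17ms outcome=S: state=CLOSED
  event#10 t=19ms outcome=F: state=CLOSED
  event#11 t=21ms outcome=F: state=CLOSED
  event#12 t=24ms outcome=F: state=OPEN
  event#13 t=25ms outcome=S: state=OPEN
  event#14 t=27ms outcome=S: state=OPEN
  event#15 t=28ms outcome=S: state=OPEN
  event#16 t=32ms outcome=S: state=OPEN
  event#17 t=33ms outcome=S: state=OPEN
  event#18 t=35ms outcome=F: state=OPEN
  event#19 t=38ms outcome=S: state=OPEN

Answer: CCCCCCCCCCCOOOOOOOO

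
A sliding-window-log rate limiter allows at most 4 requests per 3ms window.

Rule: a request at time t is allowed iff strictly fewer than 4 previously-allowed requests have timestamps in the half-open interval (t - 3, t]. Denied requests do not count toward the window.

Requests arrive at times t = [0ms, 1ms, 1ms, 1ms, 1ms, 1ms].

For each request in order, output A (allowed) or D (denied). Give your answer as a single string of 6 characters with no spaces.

Answer: AAAADD

Derivation:
Tracking allowed requests in the window:
  req#1 t=0ms: ALLOW
  req#2 t=1ms: ALLOW
  req#3 t=1ms: ALLOW
  req#4 t=1ms: ALLOW
  req#5 t=1ms: DENY
  req#6 t=1ms: DENY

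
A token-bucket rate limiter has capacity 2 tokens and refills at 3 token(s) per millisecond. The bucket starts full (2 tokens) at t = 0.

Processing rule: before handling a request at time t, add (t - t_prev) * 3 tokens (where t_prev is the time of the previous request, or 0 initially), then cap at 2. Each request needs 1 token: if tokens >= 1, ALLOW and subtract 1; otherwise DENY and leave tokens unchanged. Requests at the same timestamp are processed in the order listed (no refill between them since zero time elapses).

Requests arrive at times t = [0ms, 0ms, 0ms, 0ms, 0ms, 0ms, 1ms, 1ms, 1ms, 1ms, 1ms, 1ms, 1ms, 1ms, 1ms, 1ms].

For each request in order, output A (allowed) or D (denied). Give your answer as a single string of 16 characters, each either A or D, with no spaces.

Simulating step by step:
  req#1 t=0ms: ALLOW
  req#2 t=0ms: ALLOW
  req#3 t=0ms: DENY
  req#4 t=0ms: DENY
  req#5 t=0ms: DENY
  req#6 t=0ms: DENY
  req#7 t=1ms: ALLOW
  req#8 t=1ms: ALLOW
  req#9 t=1ms: DENY
  req#10 t=1ms: DENY
  req#11 t=1ms: DENY
  req#12 t=1ms: DENY
  req#13 t=1ms: DENY
  req#14 t=1ms: DENY
  req#15 t=1ms: DENY
  req#16 t=1ms: DENY

Answer: AADDDDAADDDDDDDD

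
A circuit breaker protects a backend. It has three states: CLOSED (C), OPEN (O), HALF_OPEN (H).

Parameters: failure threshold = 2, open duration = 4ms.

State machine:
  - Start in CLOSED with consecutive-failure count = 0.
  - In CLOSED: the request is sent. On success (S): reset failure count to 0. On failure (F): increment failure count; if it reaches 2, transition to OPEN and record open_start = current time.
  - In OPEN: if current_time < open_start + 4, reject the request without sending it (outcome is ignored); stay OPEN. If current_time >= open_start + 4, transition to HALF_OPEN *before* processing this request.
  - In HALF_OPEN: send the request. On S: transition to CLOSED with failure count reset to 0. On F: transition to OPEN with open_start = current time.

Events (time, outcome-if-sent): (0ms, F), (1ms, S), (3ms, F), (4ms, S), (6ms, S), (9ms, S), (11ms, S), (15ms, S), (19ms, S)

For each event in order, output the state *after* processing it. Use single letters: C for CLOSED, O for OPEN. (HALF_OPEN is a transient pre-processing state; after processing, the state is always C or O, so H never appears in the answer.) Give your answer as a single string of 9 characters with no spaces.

State after each event:
  event#1 t=0ms outcome=F: state=CLOSED
  event#2 t=1ms outcome=S: state=CLOSED
  event#3 t=3ms outcome=F: state=CLOSED
  event#4 t=4ms outcome=S: state=CLOSED
  event#5 t=6ms outcome=S: state=CLOSED
  event#6 t=9ms outcome=S: state=CLOSED
  event#7 t=11ms outcome=S: state=CLOSED
  event#8 t=15ms outcome=S: state=CLOSED
  event#9 t=19ms outcome=S: state=CLOSED

Answer: CCCCCCCCC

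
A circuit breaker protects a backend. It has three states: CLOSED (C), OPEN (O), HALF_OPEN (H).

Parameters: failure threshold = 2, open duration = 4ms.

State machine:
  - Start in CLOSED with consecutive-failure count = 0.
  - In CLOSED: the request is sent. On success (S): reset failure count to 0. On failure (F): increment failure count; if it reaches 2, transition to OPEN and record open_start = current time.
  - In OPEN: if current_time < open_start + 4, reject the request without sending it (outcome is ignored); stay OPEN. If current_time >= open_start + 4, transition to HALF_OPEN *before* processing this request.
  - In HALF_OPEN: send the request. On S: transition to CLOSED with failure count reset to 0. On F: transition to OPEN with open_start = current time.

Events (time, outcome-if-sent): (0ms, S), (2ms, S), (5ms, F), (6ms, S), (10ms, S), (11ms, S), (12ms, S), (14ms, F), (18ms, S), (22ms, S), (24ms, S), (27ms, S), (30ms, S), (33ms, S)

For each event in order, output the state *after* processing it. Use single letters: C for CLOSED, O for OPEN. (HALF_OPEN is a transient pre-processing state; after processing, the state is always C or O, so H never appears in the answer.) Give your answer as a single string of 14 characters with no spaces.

Answer: CCCCCCCCCCCCCC

Derivation:
State after each event:
  event#1 t=0ms outcome=S: state=CLOSED
  event#2 t=2ms outcome=S: state=CLOSED
  event#3 t=5ms outcome=F: state=CLOSED
  event#4 t=6ms outcome=S: state=CLOSED
  event#5 t=10ms outcome=S: state=CLOSED
  event#6 t=11ms outcome=S: state=CLOSED
  event#7 t=12ms outcome=S: state=CLOSED
  event#8 t=14ms outcome=F: state=CLOSED
  event#9 t=18ms outcome=S: state=CLOSED
  event#10 t=22ms outcome=S: state=CLOSED
  event#11 t=24ms outcome=S: state=CLOSED
  event#12 t=27ms outcome=S: state=CLOSED
  event#13 t=30ms outcome=S: state=CLOSED
  event#14 t=33ms outcome=S: state=CLOSED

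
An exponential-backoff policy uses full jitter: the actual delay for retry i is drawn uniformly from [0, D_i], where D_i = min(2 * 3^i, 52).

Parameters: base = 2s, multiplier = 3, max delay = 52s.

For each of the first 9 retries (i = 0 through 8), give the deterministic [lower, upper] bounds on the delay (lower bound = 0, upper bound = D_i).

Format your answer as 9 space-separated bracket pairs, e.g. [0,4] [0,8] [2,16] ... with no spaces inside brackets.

Answer: [0,2] [0,6] [0,18] [0,52] [0,52] [0,52] [0,52] [0,52] [0,52]

Derivation:
Computing bounds per retry:
  i=0: D_i=min(2*3^0,52)=2, bounds=[0,2]
  i=1: D_i=min(2*3^1,52)=6, bounds=[0,6]
  i=2: D_i=min(2*3^2,52)=18, bounds=[0,18]
  i=3: D_i=min(2*3^3,52)=52, bounds=[0,52]
  i=4: D_i=min(2*3^4,52)=52, bounds=[0,52]
  i=5: D_i=min(2*3^5,52)=52, bounds=[0,52]
  i=6: D_i=min(2*3^6,52)=52, bounds=[0,52]
  i=7: D_i=min(2*3^7,52)=52, bounds=[0,52]
  i=8: D_i=min(2*3^8,52)=52, bounds=[0,52]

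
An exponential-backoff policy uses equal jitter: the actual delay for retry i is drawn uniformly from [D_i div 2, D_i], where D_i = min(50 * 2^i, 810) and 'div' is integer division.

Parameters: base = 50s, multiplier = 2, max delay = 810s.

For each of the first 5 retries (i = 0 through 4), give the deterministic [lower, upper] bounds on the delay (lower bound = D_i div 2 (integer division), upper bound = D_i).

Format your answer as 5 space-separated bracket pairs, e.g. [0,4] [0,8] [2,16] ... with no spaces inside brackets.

Computing bounds per retry:
  i=0: D_i=min(50*2^0,810)=50, bounds=[25,50]
  i=1: D_i=min(50*2^1,810)=100, bounds=[50,100]
  i=2: D_i=min(50*2^2,810)=200, bounds=[100,200]
  i=3: D_i=min(50*2^3,810)=400, bounds=[200,400]
  i=4: D_i=min(50*2^4,810)=800, bounds=[400,800]

Answer: [25,50] [50,100] [100,200] [200,400] [400,800]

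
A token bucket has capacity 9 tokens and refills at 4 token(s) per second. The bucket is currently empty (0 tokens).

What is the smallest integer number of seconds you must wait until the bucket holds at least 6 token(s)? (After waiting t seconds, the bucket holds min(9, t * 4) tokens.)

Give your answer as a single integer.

Answer: 2

Derivation:
Need t * 4 >= 6, so t >= 6/4.
Smallest integer t = ceil(6/4) = 2.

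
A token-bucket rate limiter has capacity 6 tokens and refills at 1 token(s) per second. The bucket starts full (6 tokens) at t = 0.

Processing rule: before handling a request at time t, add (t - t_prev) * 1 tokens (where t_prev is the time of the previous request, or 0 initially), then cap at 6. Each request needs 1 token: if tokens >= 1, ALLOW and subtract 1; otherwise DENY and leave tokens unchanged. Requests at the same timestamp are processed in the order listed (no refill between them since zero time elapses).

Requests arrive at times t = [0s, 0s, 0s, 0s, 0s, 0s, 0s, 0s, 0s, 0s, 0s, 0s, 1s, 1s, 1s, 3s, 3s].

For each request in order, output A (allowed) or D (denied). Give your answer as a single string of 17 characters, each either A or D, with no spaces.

Simulating step by step:
  req#1 t=0s: ALLOW
  req#2 t=0s: ALLOW
  req#3 t=0s: ALLOW
  req#4 t=0s: ALLOW
  req#5 t=0s: ALLOW
  req#6 t=0s: ALLOW
  req#7 t=0s: DENY
  req#8 t=0s: DENY
  req#9 t=0s: DENY
  req#10 t=0s: DENY
  req#11 t=0s: DENY
  req#12 t=0s: DENY
  req#13 t=1s: ALLOW
  req#14 t=1s: DENY
  req#15 t=1s: DENY
  req#16 t=3s: ALLOW
  req#17 t=3s: ALLOW

Answer: AAAAAADDDDDDADDAA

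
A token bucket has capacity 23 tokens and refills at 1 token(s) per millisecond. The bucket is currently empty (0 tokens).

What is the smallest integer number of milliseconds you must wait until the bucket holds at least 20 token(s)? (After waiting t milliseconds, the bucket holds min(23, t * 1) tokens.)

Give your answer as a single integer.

Answer: 20

Derivation:
Need t * 1 >= 20, so t >= 20/1.
Smallest integer t = ceil(20/1) = 20.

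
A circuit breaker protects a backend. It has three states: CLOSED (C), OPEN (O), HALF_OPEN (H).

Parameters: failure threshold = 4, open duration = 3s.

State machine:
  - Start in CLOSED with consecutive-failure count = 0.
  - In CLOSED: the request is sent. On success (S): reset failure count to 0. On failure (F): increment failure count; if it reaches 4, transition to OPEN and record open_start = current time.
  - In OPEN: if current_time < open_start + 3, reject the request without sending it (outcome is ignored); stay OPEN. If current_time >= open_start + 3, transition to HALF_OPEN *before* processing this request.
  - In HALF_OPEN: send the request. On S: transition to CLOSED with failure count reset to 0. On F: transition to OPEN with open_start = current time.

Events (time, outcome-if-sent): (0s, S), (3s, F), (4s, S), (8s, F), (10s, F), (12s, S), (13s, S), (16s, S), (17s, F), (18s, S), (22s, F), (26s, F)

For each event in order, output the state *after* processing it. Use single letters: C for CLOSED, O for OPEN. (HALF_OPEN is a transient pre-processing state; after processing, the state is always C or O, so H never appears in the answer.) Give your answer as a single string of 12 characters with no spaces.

Answer: CCCCCCCCCCCC

Derivation:
State after each event:
  event#1 t=0s outcome=S: state=CLOSED
  event#2 t=3s outcome=F: state=CLOSED
  event#3 t=4s outcome=S: state=CLOSED
  event#4 t=8s outcome=F: state=CLOSED
  event#5 t=10s outcome=F: state=CLOSED
  event#6 t=12s outcome=S: state=CLOSED
  event#7 t=13s outcome=S: state=CLOSED
  event#8 t=16s outcome=S: state=CLOSED
  event#9 t=17s outcome=F: state=CLOSED
  event#10 t=18s outcome=S: state=CLOSED
  event#11 t=22s outcome=F: state=CLOSED
  event#12 t=26s outcome=F: state=CLOSED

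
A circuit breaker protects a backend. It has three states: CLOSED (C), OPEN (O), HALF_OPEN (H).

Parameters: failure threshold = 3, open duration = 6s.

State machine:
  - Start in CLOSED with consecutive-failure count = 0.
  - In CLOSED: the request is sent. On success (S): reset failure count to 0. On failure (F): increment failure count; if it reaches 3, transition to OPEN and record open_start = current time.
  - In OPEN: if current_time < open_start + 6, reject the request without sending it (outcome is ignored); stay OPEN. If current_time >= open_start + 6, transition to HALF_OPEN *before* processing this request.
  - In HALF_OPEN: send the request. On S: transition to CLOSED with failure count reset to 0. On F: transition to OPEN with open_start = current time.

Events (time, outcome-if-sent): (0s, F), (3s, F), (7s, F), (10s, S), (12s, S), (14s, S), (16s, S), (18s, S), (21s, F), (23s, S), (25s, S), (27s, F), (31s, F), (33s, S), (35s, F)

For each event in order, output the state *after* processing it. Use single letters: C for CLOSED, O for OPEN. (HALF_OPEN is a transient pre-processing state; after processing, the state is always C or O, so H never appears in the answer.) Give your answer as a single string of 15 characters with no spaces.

Answer: CCOOOCCCCCCCCCC

Derivation:
State after each event:
  event#1 t=0s outcome=F: state=CLOSED
  event#2 t=3s outcome=F: state=CLOSED
  event#3 t=7s outcome=F: state=OPEN
  event#4 t=10s outcome=S: state=OPEN
  event#5 t=12s outcome=S: state=OPEN
  event#6 t=14s outcome=S: state=CLOSED
  event#7 t=16s outcome=S: state=CLOSED
  event#8 t=18s outcome=S: state=CLOSED
  event#9 t=21s outcome=F: state=CLOSED
  event#10 t=23s outcome=S: state=CLOSED
  event#11 t=25s outcome=S: state=CLOSED
  event#12 t=27s outcome=F: state=CLOSED
  event#13 t=31s outcome=F: state=CLOSED
  event#14 t=33s outcome=S: state=CLOSED
  event#15 t=35s outcome=F: state=CLOSED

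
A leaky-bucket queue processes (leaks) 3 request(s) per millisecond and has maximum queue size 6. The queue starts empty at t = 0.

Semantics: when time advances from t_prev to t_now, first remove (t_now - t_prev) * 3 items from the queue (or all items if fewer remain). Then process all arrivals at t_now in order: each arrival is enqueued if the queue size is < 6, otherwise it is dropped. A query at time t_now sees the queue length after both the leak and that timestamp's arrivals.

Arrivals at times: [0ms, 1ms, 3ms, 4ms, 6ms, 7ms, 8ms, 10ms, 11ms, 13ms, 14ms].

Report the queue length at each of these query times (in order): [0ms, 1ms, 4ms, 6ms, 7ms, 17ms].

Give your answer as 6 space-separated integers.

Answer: 1 1 1 1 1 0

Derivation:
Queue lengths at query times:
  query t=0ms: backlog = 1
  query t=1ms: backlog = 1
  query t=4ms: backlog = 1
  query t=6ms: backlog = 1
  query t=7ms: backlog = 1
  query t=17ms: backlog = 0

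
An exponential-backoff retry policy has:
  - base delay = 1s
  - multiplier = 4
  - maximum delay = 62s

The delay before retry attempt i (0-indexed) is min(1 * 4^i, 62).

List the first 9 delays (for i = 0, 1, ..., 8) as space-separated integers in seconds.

Answer: 1 4 16 62 62 62 62 62 62

Derivation:
Computing each delay:
  i=0: min(1*4^0, 62) = 1
  i=1: min(1*4^1, 62) = 4
  i=2: min(1*4^2, 62) = 16
  i=3: min(1*4^3, 62) = 62
  i=4: min(1*4^4, 62) = 62
  i=5: min(1*4^5, 62) = 62
  i=6: min(1*4^6, 62) = 62
  i=7: min(1*4^7, 62) = 62
  i=8: min(1*4^8, 62) = 62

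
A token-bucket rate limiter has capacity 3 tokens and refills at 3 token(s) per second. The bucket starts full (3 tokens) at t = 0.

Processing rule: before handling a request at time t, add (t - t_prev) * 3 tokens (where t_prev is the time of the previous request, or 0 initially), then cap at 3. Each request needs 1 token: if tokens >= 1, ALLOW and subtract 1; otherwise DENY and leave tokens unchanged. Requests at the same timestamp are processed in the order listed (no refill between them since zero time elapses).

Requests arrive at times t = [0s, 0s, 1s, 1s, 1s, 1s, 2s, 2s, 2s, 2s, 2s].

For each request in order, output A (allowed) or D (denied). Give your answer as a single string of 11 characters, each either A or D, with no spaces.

Simulating step by step:
  req#1 t=0s: ALLOW
  req#2 t=0s: ALLOW
  req#3 t=1s: ALLOW
  req#4 t=1s: ALLOW
  req#5 t=1s: ALLOW
  req#6 t=1s: DENY
  req#7 t=2s: ALLOW
  req#8 t=2s: ALLOW
  req#9 t=2s: ALLOW
  req#10 t=2s: DENY
  req#11 t=2s: DENY

Answer: AAAAADAAADD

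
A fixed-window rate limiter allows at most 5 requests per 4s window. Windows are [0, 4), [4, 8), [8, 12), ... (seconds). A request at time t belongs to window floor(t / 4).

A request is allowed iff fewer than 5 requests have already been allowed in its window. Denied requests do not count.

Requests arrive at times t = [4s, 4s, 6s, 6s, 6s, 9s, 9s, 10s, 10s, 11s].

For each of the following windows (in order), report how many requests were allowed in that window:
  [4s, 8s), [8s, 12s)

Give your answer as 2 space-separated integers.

Answer: 5 5

Derivation:
Processing requests:
  req#1 t=4s (window 1): ALLOW
  req#2 t=4s (window 1): ALLOW
  req#3 t=6s (window 1): ALLOW
  req#4 t=6s (window 1): ALLOW
  req#5 t=6s (window 1): ALLOW
  req#6 t=9s (window 2): ALLOW
  req#7 t=9s (window 2): ALLOW
  req#8 t=10s (window 2): ALLOW
  req#9 t=10s (window 2): ALLOW
  req#10 t=11s (window 2): ALLOW

Allowed counts by window: 5 5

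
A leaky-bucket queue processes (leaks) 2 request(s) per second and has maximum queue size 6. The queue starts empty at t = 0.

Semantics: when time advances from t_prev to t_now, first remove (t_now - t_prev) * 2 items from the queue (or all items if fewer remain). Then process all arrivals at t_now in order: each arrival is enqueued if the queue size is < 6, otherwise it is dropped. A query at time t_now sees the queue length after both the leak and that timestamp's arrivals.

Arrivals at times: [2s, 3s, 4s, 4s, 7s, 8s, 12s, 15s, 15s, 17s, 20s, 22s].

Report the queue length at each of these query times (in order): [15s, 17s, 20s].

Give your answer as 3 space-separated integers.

Answer: 2 1 1

Derivation:
Queue lengths at query times:
  query t=15s: backlog = 2
  query t=17s: backlog = 1
  query t=20s: backlog = 1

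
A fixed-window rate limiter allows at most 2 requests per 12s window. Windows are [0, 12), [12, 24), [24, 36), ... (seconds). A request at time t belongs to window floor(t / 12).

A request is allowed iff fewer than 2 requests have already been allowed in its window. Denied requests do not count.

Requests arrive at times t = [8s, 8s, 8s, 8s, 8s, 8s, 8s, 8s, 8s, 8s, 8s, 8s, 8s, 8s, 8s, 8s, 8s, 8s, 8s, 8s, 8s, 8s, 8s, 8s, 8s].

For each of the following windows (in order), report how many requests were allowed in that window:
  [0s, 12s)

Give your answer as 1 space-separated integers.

Processing requests:
  req#1 t=8s (window 0): ALLOW
  req#2 t=8s (window 0): ALLOW
  req#3 t=8s (window 0): DENY
  req#4 t=8s (window 0): DENY
  req#5 t=8s (window 0): DENY
  req#6 t=8s (window 0): DENY
  req#7 t=8s (window 0): DENY
  req#8 t=8s (window 0): DENY
  req#9 t=8s (window 0): DENY
  req#10 t=8s (window 0): DENY
  req#11 t=8s (window 0): DENY
  req#12 t=8s (window 0): DENY
  req#13 t=8s (window 0): DENY
  req#14 t=8s (window 0): DENY
  req#15 t=8s (window 0): DENY
  req#16 t=8s (window 0): DENY
  req#17 t=8s (window 0): DENY
  req#18 t=8s (window 0): DENY
  req#19 t=8s (window 0): DENY
  req#20 t=8s (window 0): DENY
  req#21 t=8s (window 0): DENY
  req#22 t=8s (window 0): DENY
  req#23 t=8s (window 0): DENY
  req#24 t=8s (window 0): DENY
  req#25 t=8s (window 0): DENY

Allowed counts by window: 2

Answer: 2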